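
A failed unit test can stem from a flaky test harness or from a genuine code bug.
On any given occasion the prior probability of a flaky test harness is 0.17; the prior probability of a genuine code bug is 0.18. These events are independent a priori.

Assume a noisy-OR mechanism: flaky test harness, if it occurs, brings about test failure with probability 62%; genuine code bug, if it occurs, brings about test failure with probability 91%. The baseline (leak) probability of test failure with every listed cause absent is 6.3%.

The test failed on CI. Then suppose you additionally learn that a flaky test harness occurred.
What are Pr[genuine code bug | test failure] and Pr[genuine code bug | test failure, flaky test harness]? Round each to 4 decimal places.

Pr[genuine code bug | test failure] ≈ 0.5565; Pr[genuine code bug | test failure, flaky test harness] ≈ 0.2481

Under noisy-OR, P(test failure | causes) = 1 − (1−0.063)·∏(1−qᵢ) over the active causes.
P(test failure) = 0.063×0.83×0.82 + 0.91567×0.83×0.18 + 0.64394×0.17×0.82 + 0.967955×0.17×0.18 = 0.042878 + 0.136801 + 0.089765 + 0.029619 = 0.299063
The genuine code bug-present share is 0.136801 + 0.029619 = 0.166420.
So P(genuine code bug | test failure) = 0.166420/0.299063 ≈ 0.5565.

With the extra evidence:
Enumerate both values of genuine code bug and weight by the priors:
  P(test failure | flaky test harness) = 0.64394·0.82 + 0.967955·0.18
        = 0.528031 + 0.174232 = 0.702263
Configurations with genuine code bug contribute 0.174232, so
  P(genuine code bug | test failure, flaky test harness) = 0.174232 / 0.702263 ≈ 0.2481
Conditioning on flaky test harness lowers the posterior on genuine code bug: the classic explaining-away effect in a common-effect structure.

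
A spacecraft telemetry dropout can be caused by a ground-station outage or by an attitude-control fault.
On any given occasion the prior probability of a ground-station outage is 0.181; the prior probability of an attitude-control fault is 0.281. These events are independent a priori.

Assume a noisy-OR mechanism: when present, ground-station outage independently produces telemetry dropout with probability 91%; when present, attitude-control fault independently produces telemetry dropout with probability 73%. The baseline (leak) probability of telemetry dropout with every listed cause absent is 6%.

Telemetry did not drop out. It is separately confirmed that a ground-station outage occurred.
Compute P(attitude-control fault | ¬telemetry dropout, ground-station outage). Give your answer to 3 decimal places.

P(attitude-control fault | ¬telemetry dropout, ground-station outage) ≈ 0.095

Under noisy-OR, P(telemetry dropout | causes) = 1 − (1−0.06)·∏(1−qᵢ) over the active causes.
Weight on attitude-control fault=true, given the evidence: 0.022842*0.281 = 0.006419
Normalizer over all consistent configurations: 0.0846*0.719 + 0.022842*0.281 = 0.067246
Posterior = 0.006419 / 0.067246 ≈ 0.095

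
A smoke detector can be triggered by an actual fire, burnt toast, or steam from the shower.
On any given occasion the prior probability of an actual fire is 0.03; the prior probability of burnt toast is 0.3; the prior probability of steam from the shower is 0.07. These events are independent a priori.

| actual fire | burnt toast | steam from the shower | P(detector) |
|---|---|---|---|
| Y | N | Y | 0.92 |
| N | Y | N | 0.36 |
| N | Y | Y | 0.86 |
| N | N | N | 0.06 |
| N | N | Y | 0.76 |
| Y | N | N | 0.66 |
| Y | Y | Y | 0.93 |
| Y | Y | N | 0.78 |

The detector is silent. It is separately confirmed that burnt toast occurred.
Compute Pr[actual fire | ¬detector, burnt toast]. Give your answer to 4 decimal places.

Pr[actual fire | ¬detector, burnt toast] ≈ 0.0106

By total probability over the 4 (actual fire, steam from the shower) configurations:
  P(¬detector | burnt toast) = 0.64·0.97·0.93 + 0.14·0.97·0.07 + 0.22·0.03·0.93 + 0.07·0.03·0.07
        = 0.577344 + 0.009506 + 0.006138 + 0.000147 = 0.593135
Keeping only the actual fire-present terms gives 0.006285, so
  P(actual fire | ¬detector, burnt toast) = 0.006285 / 0.593135 ≈ 0.0106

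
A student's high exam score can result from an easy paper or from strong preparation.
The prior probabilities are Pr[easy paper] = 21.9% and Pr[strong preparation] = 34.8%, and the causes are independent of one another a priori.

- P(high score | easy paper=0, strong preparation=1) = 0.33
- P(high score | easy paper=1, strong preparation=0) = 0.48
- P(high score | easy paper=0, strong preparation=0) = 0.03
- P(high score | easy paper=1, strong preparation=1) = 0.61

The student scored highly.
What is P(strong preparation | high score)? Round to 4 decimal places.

Enumerate the 4 (easy paper, strong preparation) configurations and weight by the priors:
  P(high score) = 0.03*0.781*0.652 + 0.33*0.781*0.348 + 0.48*0.219*0.652 + 0.61*0.219*0.348
        = 0.015276 + 0.089690 + 0.068538 + 0.046489 = 0.219993
The terms with strong preparation present sum to 0.136179, so
  P(strong preparation | high score) = 0.136179 / 0.219993 ≈ 0.6190

P(strong preparation | high score) ≈ 0.6190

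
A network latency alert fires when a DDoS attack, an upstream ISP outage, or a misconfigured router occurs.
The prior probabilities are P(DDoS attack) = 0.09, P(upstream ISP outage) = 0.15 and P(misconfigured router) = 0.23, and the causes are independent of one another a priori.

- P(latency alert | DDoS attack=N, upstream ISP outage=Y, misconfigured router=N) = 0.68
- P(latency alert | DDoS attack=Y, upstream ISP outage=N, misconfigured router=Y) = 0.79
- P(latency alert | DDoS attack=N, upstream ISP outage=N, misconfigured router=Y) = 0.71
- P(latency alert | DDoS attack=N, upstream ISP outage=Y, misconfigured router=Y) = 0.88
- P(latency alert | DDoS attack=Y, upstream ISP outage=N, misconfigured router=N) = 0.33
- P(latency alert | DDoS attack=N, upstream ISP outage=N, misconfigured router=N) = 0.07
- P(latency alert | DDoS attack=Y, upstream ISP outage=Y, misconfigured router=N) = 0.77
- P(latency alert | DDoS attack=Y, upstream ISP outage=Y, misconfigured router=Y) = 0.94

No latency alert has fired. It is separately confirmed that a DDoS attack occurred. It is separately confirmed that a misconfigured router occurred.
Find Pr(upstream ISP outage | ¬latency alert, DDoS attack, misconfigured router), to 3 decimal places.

Weight on upstream ISP outage=true, given the evidence: 0.06·0.15 = 0.009000
Denominator P(¬latency alert | DDoS attack, misconfigured router): 0.21·0.85 + 0.06·0.15 = 0.187500
P(upstream ISP outage | ¬latency alert, DDoS attack, misconfigured router) = 0.009000/0.187500 ≈ 0.048

Pr(upstream ISP outage | ¬latency alert, DDoS attack, misconfigured router) ≈ 0.048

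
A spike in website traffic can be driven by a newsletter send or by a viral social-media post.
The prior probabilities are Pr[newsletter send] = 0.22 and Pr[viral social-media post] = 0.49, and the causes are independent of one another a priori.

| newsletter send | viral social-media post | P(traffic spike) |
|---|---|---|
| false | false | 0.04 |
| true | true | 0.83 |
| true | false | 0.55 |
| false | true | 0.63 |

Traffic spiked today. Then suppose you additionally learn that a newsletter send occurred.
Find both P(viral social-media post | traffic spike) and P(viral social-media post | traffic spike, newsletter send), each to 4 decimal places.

P(viral social-media post | traffic spike) ≈ 0.8097; P(viral social-media post | traffic spike, newsletter send) ≈ 0.5918

By total probability over the 4 (newsletter send, viral social-media post) configurations:
  P(traffic spike) = 0.04×0.78×0.51 + 0.63×0.78×0.49 + 0.55×0.22×0.51 + 0.83×0.22×0.49
        = 0.015912 + 0.240786 + 0.061710 + 0.089474 = 0.407882
Configurations with viral social-media post contribute 0.330260, so
  P(viral social-media post | traffic spike) = 0.330260 / 0.407882 ≈ 0.8097

With the extra evidence:
P(traffic spike | newsletter send) = 0.55*0.51 + 0.83*0.49 = 0.280500 + 0.406700 = 0.687200
Of this, 0.406700 comes from 0.83*0.49 (the viral social-media post=true cases).
P(viral social-media post | traffic spike, newsletter send) = 0.406700 / 0.687200 ≈ 0.5918
— newsletter send explains away the evidence for viral social-media post.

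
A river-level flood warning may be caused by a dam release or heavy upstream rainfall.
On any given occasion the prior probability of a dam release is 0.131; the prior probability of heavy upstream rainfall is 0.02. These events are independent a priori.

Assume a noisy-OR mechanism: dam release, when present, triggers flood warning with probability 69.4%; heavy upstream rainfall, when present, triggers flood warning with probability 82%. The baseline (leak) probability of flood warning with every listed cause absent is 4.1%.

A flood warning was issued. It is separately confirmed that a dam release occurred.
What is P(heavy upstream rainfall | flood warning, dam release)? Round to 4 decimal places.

P(heavy upstream rainfall | flood warning, dam release) ≈ 0.0266

Under noisy-OR, P(flood warning | causes) = 1 − (1−0.041)·∏(1−qᵢ) over the active causes.
Sum P(flood warning|·) weighted by the priors over both values of heavy upstream rainfall:
  P(flood warning | dam release) = 0.706546·0.98 + 0.947178·0.02
        = 0.692415 + 0.018944 = 0.711359
The terms with heavy upstream rainfall present sum to 0.018944, so
  P(heavy upstream rainfall | flood warning, dam release) = 0.018944 / 0.711359 ≈ 0.0266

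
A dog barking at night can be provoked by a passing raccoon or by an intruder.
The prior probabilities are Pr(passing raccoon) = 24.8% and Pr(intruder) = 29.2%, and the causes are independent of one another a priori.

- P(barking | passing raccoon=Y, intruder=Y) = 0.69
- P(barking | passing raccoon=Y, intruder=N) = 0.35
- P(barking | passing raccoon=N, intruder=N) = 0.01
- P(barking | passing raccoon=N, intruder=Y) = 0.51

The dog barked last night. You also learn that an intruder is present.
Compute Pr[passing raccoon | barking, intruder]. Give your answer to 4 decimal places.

P(barking | intruder) = 0.51*0.752 + 0.69*0.248 = 0.383520 + 0.171120 = 0.554640
Restricting to configurations with passing raccoon present: 0.69*0.248 = 0.171120.
So P(passing raccoon | barking, intruder) = 0.171120/0.554640 ≈ 0.3085.

Pr[passing raccoon | barking, intruder] ≈ 0.3085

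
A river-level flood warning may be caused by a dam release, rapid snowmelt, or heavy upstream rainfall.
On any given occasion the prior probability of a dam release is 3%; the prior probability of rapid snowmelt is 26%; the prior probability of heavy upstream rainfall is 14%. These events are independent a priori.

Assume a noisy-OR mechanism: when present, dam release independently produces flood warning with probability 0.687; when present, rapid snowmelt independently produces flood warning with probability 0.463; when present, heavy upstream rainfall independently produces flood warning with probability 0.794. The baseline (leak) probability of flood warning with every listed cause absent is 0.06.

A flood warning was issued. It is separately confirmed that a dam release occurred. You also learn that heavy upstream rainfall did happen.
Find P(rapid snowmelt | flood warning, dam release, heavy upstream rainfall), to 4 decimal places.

Under noisy-OR, P(flood warning | causes) = 1 − (1−0.06)·∏(1−qᵢ) over the active causes.
P(flood warning | dam release, heavy upstream rainfall) = 0.939391·0.74 + 0.967453·0.26 = 0.695149 + 0.251538 = 0.946687
Of this, 0.251538 comes from 0.967453·0.26 (the rapid snowmelt=true cases).
P(rapid snowmelt | flood warning, dam release, heavy upstream rainfall) = 0.251538 / 0.946687 ≈ 0.2657

P(rapid snowmelt | flood warning, dam release, heavy upstream rainfall) ≈ 0.2657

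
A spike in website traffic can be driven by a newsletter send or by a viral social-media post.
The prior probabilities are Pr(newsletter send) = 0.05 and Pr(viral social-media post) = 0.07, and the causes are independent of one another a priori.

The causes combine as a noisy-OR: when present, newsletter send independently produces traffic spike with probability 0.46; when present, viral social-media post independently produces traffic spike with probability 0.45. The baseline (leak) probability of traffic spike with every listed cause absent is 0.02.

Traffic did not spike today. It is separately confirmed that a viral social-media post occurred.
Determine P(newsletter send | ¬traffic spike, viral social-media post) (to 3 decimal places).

Under noisy-OR, P(traffic spike | causes) = 1 − (1−0.02)·∏(1−qᵢ) over the active causes.
P(¬traffic spike | viral social-media post) = 0.539×0.95 + 0.29106×0.05 = 0.512050 + 0.014553 = 0.526603
The newsletter send-present share is 0.29106×0.05 = 0.014553.
Hence the posterior is 0.014553/0.526603 ≈ 0.028.

P(newsletter send | ¬traffic spike, viral social-media post) ≈ 0.028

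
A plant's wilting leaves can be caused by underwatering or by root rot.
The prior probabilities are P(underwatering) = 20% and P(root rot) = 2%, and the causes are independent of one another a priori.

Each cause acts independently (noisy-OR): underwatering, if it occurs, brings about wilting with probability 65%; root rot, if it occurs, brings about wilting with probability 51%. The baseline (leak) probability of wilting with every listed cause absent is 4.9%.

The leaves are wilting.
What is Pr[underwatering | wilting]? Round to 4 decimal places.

Under noisy-OR, P(wilting | causes) = 1 − (1−0.049)·∏(1−qᵢ) over the active causes.
Sum P(wilting|·) weighted by the priors over the 4 (underwatering, root rot) configurations:
  P(wilting) = 0.049·0.8·0.98 + 0.53401·0.8·0.02 + 0.66715·0.2·0.98 + 0.836904·0.2·0.02
        = 0.038416 + 0.008544 + 0.130761 + 0.003348 = 0.181069
The terms with underwatering present sum to 0.134109, so
  P(underwatering | wilting) = 0.134109 / 0.181069 ≈ 0.7407

Pr[underwatering | wilting] ≈ 0.7407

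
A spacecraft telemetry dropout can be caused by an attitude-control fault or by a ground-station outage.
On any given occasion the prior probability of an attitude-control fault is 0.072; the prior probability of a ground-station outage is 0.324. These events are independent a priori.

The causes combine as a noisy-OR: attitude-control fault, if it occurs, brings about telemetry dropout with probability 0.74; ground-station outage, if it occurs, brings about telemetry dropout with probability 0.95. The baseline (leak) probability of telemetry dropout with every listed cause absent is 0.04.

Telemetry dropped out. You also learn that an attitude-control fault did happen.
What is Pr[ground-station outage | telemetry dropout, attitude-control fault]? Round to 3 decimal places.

Under noisy-OR, P(telemetry dropout | causes) = 1 − (1−0.04)·∏(1−qᵢ) over the active causes.
For the numerator, keep only ground-station outage=true terms: 0.98752*0.324 = 0.319956
Normalizer over all consistent configurations: 0.7504*0.676 + 0.98752*0.324 = 0.827226
Posterior = 0.319956 / 0.827226 ≈ 0.387

Pr[ground-station outage | telemetry dropout, attitude-control fault] ≈ 0.387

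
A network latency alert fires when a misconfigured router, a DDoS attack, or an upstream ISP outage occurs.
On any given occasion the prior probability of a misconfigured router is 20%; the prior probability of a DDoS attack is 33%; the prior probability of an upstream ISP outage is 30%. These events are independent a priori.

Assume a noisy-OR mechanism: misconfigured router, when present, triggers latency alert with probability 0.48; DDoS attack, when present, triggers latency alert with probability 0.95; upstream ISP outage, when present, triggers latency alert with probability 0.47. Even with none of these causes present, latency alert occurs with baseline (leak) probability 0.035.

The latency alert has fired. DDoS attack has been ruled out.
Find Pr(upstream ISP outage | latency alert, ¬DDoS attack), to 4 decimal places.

Under noisy-OR, P(latency alert | causes) = 1 − (1−0.035)·∏(1−qᵢ) over the active causes.
By total probability over the 4 (misconfigured router, upstream ISP outage) configurations:
  P(latency alert | ¬DDoS attack) = 0.035×0.8×0.7 + 0.48855×0.8×0.3 + 0.4982×0.2×0.7 + 0.734046×0.2×0.3
        = 0.019600 + 0.117252 + 0.069748 + 0.044043 = 0.250643
Configurations with upstream ISP outage contribute 0.161295, so
  P(upstream ISP outage | latency alert, ¬DDoS attack) = 0.161295 / 0.250643 ≈ 0.6435

Pr(upstream ISP outage | latency alert, ¬DDoS attack) ≈ 0.6435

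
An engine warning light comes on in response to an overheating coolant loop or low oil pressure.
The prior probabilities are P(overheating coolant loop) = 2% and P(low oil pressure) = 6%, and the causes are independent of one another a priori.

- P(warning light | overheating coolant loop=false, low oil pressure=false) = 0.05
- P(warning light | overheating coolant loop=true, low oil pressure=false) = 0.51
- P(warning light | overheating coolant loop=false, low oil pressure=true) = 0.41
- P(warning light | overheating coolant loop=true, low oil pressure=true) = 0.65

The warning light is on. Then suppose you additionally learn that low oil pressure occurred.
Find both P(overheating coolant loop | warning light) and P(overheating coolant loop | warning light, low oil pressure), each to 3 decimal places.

P(overheating coolant loop | warning light) ≈ 0.129; P(overheating coolant loop | warning light, low oil pressure) ≈ 0.031

By total probability over the 4 (overheating coolant loop, low oil pressure) configurations:
  P(warning light) = 0.05*0.98*0.94 + 0.41*0.98*0.06 + 0.51*0.02*0.94 + 0.65*0.02*0.06
        = 0.046060 + 0.024108 + 0.009588 + 0.000780 = 0.080536
The terms with overheating coolant loop present sum to 0.010368, so
  P(overheating coolant loop | warning light) = 0.010368 / 0.080536 ≈ 0.129

Now also conditioning on low oil pressure=true:
For the numerator, keep only overheating coolant loop=true terms: 0.65*0.02 = 0.013000
Normalizer over all consistent configurations: 0.41*0.98 + 0.65*0.02 = 0.414800
P(overheating coolant loop | warning light, low oil pressure) = 0.013000/0.414800 ≈ 0.031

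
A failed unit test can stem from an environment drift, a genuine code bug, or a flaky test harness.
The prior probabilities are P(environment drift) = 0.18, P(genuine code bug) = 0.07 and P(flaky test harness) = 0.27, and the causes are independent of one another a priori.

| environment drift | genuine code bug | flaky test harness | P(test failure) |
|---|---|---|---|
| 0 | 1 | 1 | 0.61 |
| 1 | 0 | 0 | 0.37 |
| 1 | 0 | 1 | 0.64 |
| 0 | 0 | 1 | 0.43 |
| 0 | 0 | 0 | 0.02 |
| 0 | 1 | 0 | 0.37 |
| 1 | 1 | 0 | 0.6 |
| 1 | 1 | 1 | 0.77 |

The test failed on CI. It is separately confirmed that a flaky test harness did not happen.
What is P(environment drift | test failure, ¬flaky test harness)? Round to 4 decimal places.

P(test failure | ¬flaky test harness) = 0.02·0.82·0.93 + 0.37·0.82·0.07 + 0.37·0.18·0.93 + 0.6·0.18·0.07 = 0.015252 + 0.021238 + 0.061938 + 0.007560 = 0.105988
Of this, 0.069498 comes from 0.061938 + 0.007560 (the environment drift=true cases).
Hence the posterior is 0.069498/0.105988 ≈ 0.6557.

P(environment drift | test failure, ¬flaky test harness) ≈ 0.6557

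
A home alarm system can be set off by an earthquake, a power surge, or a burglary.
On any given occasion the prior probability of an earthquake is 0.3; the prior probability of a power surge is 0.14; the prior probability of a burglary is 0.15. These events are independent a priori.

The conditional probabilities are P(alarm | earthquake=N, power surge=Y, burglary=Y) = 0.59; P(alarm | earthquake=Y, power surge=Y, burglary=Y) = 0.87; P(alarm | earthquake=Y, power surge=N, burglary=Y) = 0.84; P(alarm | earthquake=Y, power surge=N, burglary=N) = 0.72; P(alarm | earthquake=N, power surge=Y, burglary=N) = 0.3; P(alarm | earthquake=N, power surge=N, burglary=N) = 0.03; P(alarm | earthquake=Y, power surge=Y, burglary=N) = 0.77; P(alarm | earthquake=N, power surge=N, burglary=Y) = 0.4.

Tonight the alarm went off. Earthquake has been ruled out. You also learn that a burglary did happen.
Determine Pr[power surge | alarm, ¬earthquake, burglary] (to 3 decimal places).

P(alarm | ¬earthquake, burglary) = 0.4*0.86 + 0.59*0.14 = 0.344000 + 0.082600 = 0.426600
Restricting to configurations with power surge present: 0.59*0.14 = 0.082600.
Hence the posterior is 0.082600/0.426600 ≈ 0.194.

Pr[power surge | alarm, ¬earthquake, burglary] ≈ 0.194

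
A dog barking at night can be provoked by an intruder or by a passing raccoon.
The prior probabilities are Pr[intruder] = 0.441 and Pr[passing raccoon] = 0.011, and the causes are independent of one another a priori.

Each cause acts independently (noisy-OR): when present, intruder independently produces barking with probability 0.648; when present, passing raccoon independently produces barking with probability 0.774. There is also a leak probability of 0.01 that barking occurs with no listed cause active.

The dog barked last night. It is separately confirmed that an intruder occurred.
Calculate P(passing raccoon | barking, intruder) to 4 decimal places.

Under noisy-OR, P(barking | causes) = 1 − (1−0.01)·∏(1−qᵢ) over the active causes.
Sum P(barking|·) weighted by the priors over both values of passing raccoon:
  P(barking | intruder) = 0.65152*0.989 + 0.921244*0.011
        = 0.644353 + 0.010134 = 0.654487
Configurations with passing raccoon contribute 0.010134, so
  P(passing raccoon | barking, intruder) = 0.010134 / 0.654487 ≈ 0.0155

P(passing raccoon | barking, intruder) ≈ 0.0155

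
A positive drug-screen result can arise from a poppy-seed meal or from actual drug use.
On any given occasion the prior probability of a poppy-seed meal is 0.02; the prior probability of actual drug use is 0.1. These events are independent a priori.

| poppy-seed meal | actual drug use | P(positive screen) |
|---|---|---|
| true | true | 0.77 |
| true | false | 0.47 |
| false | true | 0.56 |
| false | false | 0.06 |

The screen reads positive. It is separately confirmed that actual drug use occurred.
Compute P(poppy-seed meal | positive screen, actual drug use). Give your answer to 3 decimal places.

P(positive screen | actual drug use) = 0.56·0.98 + 0.77·0.02 = 0.548800 + 0.015400 = 0.564200
Of this, 0.015400 comes from 0.77·0.02 (the poppy-seed meal=true cases).
Hence the posterior is 0.015400/0.564200 ≈ 0.027.

P(poppy-seed meal | positive screen, actual drug use) ≈ 0.027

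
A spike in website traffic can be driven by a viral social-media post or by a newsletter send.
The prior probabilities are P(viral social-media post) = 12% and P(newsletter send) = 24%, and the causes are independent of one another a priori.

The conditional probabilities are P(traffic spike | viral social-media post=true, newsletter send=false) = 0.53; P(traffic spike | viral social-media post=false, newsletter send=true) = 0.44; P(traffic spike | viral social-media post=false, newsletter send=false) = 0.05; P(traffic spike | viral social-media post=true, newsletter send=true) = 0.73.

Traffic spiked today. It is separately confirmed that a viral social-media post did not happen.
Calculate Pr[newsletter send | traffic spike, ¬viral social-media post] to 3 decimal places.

Enumerate both values of newsletter send and weight by the priors:
  P(traffic spike | ¬viral social-media post) = 0.05·0.76 + 0.44·0.24
        = 0.038000 + 0.105600 = 0.143600
Configurations with newsletter send contribute 0.105600, so
  P(newsletter send | traffic spike, ¬viral social-media post) = 0.105600 / 0.143600 ≈ 0.735

Pr[newsletter send | traffic spike, ¬viral social-media post] ≈ 0.735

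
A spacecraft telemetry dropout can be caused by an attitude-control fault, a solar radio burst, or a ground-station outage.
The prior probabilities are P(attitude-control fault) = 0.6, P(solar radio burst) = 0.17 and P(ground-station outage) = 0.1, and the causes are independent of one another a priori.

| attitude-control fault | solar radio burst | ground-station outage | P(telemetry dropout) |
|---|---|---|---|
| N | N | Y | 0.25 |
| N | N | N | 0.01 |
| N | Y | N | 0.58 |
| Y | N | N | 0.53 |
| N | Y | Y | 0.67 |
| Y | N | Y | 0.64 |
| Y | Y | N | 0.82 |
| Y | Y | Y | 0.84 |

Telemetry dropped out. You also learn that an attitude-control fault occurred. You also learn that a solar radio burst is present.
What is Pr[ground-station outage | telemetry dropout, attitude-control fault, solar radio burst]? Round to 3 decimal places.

Pr[ground-station outage | telemetry dropout, attitude-control fault, solar radio burst] ≈ 0.102

P(telemetry dropout | attitude-control fault, solar radio burst) = 0.82·0.9 + 0.84·0.1 = 0.738000 + 0.084000 = 0.822000
The ground-station outage-present share is 0.84·0.1 = 0.084000.
Hence the posterior is 0.084000/0.822000 ≈ 0.102.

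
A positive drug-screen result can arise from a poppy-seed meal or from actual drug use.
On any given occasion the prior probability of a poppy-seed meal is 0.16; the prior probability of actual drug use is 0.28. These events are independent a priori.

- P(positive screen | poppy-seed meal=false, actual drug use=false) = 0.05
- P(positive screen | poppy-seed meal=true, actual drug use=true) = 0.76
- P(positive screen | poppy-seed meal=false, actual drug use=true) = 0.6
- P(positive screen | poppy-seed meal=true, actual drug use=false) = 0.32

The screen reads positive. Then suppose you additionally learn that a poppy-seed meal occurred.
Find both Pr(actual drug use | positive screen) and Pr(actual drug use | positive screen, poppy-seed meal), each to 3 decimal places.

Pr(actual drug use | positive screen) ≈ 0.723; Pr(actual drug use | positive screen, poppy-seed meal) ≈ 0.480

Numerator (weight on configurations with actual drug use): 0.141120 + 0.034048 = 0.175168
Normalizer over all consistent configurations: 0.05×0.84×0.72 + 0.6×0.84×0.28 + 0.32×0.16×0.72 + 0.76×0.16×0.28 = 0.242272
P(actual drug use | positive screen) = 0.175168/0.242272 ≈ 0.723

Now condition on the additional information:
Weight on actual drug use=true, given the evidence: 0.76·0.28 = 0.212800
The normalizing constant is 0.32·0.72 + 0.76·0.28 = 0.443200
P(actual drug use | positive screen, poppy-seed meal) = 0.212800/0.443200 ≈ 0.480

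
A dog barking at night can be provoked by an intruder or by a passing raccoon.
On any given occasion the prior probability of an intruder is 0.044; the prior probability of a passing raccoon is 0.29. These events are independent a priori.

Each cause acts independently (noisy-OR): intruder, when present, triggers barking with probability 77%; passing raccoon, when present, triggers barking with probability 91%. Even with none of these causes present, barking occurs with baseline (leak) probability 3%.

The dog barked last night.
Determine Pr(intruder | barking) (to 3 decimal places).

Pr(intruder | barking) ≈ 0.119

Under noisy-OR, P(barking | causes) = 1 − (1−0.03)·∏(1−qᵢ) over the active causes.
For the numerator, keep only intruder=true terms: 0.024270 + 0.012504 = 0.036774
Normalizer over all consistent configurations: 0.03*0.956*0.71 + 0.9127*0.956*0.29 + 0.7769*0.044*0.71 + 0.979921*0.044*0.29 = 0.310174
Posterior = 0.036774 / 0.310174 ≈ 0.119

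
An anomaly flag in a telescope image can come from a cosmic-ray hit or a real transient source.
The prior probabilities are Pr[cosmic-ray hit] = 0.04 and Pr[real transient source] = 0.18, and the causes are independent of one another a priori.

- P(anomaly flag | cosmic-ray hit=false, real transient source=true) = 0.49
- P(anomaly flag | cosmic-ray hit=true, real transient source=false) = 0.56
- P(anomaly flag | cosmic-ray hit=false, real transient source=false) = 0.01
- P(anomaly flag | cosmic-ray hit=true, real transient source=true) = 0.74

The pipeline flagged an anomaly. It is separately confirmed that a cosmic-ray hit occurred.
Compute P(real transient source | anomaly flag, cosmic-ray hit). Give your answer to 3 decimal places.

P(real transient source | anomaly flag, cosmic-ray hit) ≈ 0.225

By total probability over both values of real transient source:
  P(anomaly flag | cosmic-ray hit) = 0.56×0.82 + 0.74×0.18
        = 0.459200 + 0.133200 = 0.592400
The terms with real transient source present sum to 0.133200, so
  P(real transient source | anomaly flag, cosmic-ray hit) = 0.133200 / 0.592400 ≈ 0.225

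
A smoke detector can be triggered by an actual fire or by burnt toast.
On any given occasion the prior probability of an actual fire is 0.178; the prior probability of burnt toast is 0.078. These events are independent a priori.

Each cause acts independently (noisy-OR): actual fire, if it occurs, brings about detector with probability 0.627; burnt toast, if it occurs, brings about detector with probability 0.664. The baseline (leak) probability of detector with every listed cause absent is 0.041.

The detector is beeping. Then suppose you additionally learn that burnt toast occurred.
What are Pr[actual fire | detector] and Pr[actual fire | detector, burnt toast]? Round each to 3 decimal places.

Under noisy-OR, P(detector | causes) = 1 − (1−0.041)·∏(1−qᵢ) over the active causes.
Sum P(detector|·) weighted by the priors over the 4 (actual fire, burnt toast) configurations:
  P(detector) = 0.041·0.822·0.922 + 0.677776·0.822·0.078 + 0.642293·0.178·0.922 + 0.87981·0.178·0.078
        = 0.031073 + 0.043456 + 0.105411 + 0.012215 = 0.192155
Keeping only the actual fire-present terms gives 0.117626, so
  P(actual fire | detector) = 0.117626 / 0.192155 ≈ 0.612

Now also conditioning on burnt toast=true:
P(detector | burnt toast) = 0.677776*0.822 + 0.87981*0.178 = 0.557132 + 0.156606 = 0.713738
Restricting to configurations with actual fire present: 0.87981*0.178 = 0.156606.
Hence the posterior is 0.156606/0.713738 ≈ 0.219.
This is intercausal reasoning (explaining away): once burnt toast accounts for the detector, actual fire becomes less likely.

Pr[actual fire | detector] ≈ 0.612; Pr[actual fire | detector, burnt toast] ≈ 0.219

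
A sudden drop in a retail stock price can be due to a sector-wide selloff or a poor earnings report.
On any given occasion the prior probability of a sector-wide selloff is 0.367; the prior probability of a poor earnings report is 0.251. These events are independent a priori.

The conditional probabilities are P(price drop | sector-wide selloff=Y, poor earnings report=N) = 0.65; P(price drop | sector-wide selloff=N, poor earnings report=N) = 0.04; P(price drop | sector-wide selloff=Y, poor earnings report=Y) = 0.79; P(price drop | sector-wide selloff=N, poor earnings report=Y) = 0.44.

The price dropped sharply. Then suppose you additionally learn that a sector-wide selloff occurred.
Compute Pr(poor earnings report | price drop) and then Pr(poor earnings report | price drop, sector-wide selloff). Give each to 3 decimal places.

Numerator (weight on configurations with poor earnings report): 0.069909 + 0.072772 = 0.142681
The normalizing constant is 0.04·0.633·0.749 + 0.44·0.633·0.251 + 0.65·0.367·0.749 + 0.79·0.367·0.251 = 0.340320
P(poor earnings report | price drop) = 0.142681/0.340320 ≈ 0.419

Now condition on the additional information:
P(price drop | sector-wide selloff) = 0.65*0.749 + 0.79*0.251 = 0.486850 + 0.198290 = 0.685140
The poor earnings report-present share is 0.79*0.251 = 0.198290.
Hence the posterior is 0.198290/0.685140 ≈ 0.289.

Pr(poor earnings report | price drop) ≈ 0.419; Pr(poor earnings report | price drop, sector-wide selloff) ≈ 0.289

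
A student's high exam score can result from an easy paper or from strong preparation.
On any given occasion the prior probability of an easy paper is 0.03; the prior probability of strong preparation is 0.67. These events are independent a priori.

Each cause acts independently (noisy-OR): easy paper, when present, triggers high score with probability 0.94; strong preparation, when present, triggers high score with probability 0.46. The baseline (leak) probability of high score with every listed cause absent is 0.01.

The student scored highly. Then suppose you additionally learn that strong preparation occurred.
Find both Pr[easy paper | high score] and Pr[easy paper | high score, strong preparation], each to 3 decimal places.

Under noisy-OR, P(high score | causes) = 1 − (1−0.01)·∏(1−qᵢ) over the active causes.
Numerator (weight on configurations with easy paper): 0.009312 + 0.019455 = 0.028767
Normalizer over all consistent configurations: 0.01×0.97×0.33 + 0.4654×0.97×0.67 + 0.9406×0.03×0.33 + 0.967924×0.03×0.67 = 0.334431
P(easy paper | high score) = 0.028767/0.334431 ≈ 0.086

Now condition on the additional information:
Numerator (weight on configurations with easy paper): 0.967924×0.03 = 0.029038
Denominator P(high score | strong preparation): 0.4654×0.97 + 0.967924×0.03 = 0.480476
P(easy paper | high score, strong preparation) = 0.029038/0.480476 ≈ 0.060
— strong preparation explains away the evidence for easy paper.

Pr[easy paper | high score] ≈ 0.086; Pr[easy paper | high score, strong preparation] ≈ 0.060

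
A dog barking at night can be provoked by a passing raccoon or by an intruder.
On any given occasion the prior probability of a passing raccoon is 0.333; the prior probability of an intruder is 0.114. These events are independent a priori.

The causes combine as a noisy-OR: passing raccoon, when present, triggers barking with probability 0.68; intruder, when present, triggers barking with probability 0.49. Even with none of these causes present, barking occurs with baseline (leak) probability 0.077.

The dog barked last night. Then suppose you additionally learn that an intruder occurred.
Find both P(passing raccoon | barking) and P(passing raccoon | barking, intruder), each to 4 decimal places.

Under noisy-OR, P(barking | causes) = 1 − (1−0.077)·∏(1−qᵢ) over the active causes.
P(barking) = 0.077*0.667*0.886 + 0.52927*0.667*0.114 + 0.70464*0.333*0.886 + 0.849366*0.333*0.114 = 0.045504 + 0.040245 + 0.207896 + 0.032244 = 0.325889
The passing raccoon-present share is 0.207896 + 0.032244 = 0.240140.
Hence the posterior is 0.240140/0.325889 ≈ 0.7369.

With the extra evidence:
Weight on passing raccoon=true, given the evidence: 0.849366×0.333 = 0.282839
Denominator P(barking | intruder): 0.52927×0.667 + 0.849366×0.333 = 0.635862
P(passing raccoon | barking, intruder) = 0.282839/0.635862 ≈ 0.4448

P(passing raccoon | barking) ≈ 0.7369; P(passing raccoon | barking, intruder) ≈ 0.4448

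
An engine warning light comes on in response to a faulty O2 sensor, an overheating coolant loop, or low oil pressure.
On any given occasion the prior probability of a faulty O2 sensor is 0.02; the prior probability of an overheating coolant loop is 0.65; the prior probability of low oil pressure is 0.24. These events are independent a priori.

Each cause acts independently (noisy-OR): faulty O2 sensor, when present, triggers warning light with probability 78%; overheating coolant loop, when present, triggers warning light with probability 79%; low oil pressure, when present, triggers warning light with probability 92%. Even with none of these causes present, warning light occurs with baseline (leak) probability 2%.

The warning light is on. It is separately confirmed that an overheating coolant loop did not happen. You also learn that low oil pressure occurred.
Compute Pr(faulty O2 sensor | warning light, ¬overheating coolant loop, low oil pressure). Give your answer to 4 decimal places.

Pr(faulty O2 sensor | warning light, ¬overheating coolant loop, low oil pressure) ≈ 0.0213

Under noisy-OR, P(warning light | causes) = 1 − (1−0.02)·∏(1−qᵢ) over the active causes.
Enumerate both values of faulty O2 sensor and weight by the priors:
  P(warning light | ¬overheating coolant loop, low oil pressure) = 0.9216·0.98 + 0.982752·0.02
        = 0.903168 + 0.019655 = 0.922823
The terms with faulty O2 sensor present sum to 0.019655, so
  P(faulty O2 sensor | warning light, ¬overheating coolant loop, low oil pressure) = 0.019655 / 0.922823 ≈ 0.0213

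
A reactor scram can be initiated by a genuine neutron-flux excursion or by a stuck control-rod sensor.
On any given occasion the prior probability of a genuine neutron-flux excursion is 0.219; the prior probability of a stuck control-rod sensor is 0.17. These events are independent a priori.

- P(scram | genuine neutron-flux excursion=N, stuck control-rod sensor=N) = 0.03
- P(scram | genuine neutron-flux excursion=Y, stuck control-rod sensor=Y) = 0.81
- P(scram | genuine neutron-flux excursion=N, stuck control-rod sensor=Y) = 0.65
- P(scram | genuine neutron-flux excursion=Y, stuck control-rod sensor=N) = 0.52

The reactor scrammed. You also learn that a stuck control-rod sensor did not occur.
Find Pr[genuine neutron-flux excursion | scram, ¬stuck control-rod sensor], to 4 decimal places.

By total probability over both values of genuine neutron-flux excursion:
  P(scram | ¬stuck control-rod sensor) = 0.03×0.781 + 0.52×0.219
        = 0.023430 + 0.113880 = 0.137310
The terms with genuine neutron-flux excursion present sum to 0.113880, so
  P(genuine neutron-flux excursion | scram, ¬stuck control-rod sensor) = 0.113880 / 0.137310 ≈ 0.8294

Pr[genuine neutron-flux excursion | scram, ¬stuck control-rod sensor] ≈ 0.8294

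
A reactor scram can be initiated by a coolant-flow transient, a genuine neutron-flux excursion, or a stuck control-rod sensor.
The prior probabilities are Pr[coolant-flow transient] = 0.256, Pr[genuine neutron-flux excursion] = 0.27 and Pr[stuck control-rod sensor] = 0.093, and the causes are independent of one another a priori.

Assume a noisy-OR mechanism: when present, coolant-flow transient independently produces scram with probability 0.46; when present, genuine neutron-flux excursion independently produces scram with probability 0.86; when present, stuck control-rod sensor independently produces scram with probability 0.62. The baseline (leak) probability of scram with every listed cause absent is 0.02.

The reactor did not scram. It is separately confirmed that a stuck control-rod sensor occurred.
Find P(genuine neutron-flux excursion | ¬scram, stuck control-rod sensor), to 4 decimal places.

Under noisy-OR, P(scram | causes) = 1 − (1−0.02)·∏(1−qᵢ) over the active causes.
Sum P(¬scram|·) weighted by the priors over the 4 (coolant-flow transient, genuine neutron-flux excursion) configurations:
  P(¬scram | stuck control-rod sensor) = 0.3724×0.744×0.73 + 0.052136×0.744×0.27 + 0.201096×0.256×0.73 + 0.028153×0.256×0.27
        = 0.202258 + 0.010473 + 0.037581 + 0.001946 = 0.252258
Keeping only the genuine neutron-flux excursion-present terms gives 0.012419, so
  P(genuine neutron-flux excursion | ¬scram, stuck control-rod sensor) = 0.012419 / 0.252258 ≈ 0.0492

P(genuine neutron-flux excursion | ¬scram, stuck control-rod sensor) ≈ 0.0492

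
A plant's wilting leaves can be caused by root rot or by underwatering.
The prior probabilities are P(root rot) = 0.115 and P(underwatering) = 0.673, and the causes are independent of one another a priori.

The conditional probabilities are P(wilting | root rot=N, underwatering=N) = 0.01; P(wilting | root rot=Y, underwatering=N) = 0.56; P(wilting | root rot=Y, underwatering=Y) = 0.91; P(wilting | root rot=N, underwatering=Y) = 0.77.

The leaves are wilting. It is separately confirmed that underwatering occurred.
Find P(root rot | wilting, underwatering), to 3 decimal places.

Numerator (weight on configurations with root rot): 0.91*0.115 = 0.104650
Normalizer over all consistent configurations: 0.77*0.885 + 0.91*0.115 = 0.786100
Posterior = 0.104650 / 0.786100 ≈ 0.133

P(root rot | wilting, underwatering) ≈ 0.133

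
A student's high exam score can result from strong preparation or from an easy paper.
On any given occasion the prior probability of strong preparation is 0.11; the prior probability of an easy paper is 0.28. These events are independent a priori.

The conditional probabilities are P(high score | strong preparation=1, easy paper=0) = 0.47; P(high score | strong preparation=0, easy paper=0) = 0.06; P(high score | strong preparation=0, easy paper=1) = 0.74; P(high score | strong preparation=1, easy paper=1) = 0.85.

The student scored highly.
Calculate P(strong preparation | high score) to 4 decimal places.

Sum P(high score|·) weighted by the priors over the 4 (strong preparation, easy paper) configurations:
  P(high score) = 0.06*0.89*0.72 + 0.74*0.89*0.28 + 0.47*0.11*0.72 + 0.85*0.11*0.28
        = 0.038448 + 0.184408 + 0.037224 + 0.026180 = 0.286260
Configurations with strong preparation contribute 0.063404, so
  P(strong preparation | high score) = 0.063404 / 0.286260 ≈ 0.2215

P(strong preparation | high score) ≈ 0.2215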